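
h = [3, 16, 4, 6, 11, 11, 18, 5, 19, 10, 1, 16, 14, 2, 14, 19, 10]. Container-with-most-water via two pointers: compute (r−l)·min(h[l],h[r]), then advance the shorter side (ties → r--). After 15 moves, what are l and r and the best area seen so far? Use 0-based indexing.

l=0 r=16: min(3,10)*16=48 best=48 *, l++
l=1 r=16: min(16,10)*15=150 best=150 *, r--
l=1 r=15: min(16,19)*14=224 best=224 *, l++
l=2 r=15: min(4,19)*13=52 best=224, l++
l=3 r=15: min(6,19)*12=72 best=224, l++
l=4 r=15: min(11,19)*11=121 best=224, l++
l=5 r=15: min(11,19)*10=110 best=224, l++
l=6 r=15: min(18,19)*9=162 best=224, l++
l=7 r=15: min(5,19)*8=40 best=224, l++
l=8 r=15: min(19,19)*7=133 best=224, r--
l=8 r=14: min(19,14)*6=84 best=224, r--
l=8 r=13: min(19,2)*5=10 best=224, r--
l=8 r=12: min(19,14)*4=56 best=224, r--
l=8 r=11: min(19,16)*3=48 best=224, r--
l=8 r=10: min(19,1)*2=2 best=224, r--

l=8, r=9, best area=224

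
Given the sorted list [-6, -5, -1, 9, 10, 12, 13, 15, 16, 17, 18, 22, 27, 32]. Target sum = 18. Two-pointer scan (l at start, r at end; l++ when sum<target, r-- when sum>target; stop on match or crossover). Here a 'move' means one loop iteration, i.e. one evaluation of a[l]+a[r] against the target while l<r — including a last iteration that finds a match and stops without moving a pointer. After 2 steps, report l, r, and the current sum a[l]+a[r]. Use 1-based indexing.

l=1 r=14: -6+32=26 >18, r--
l=1 r=13: -6+27=21 >18, r--

l=1, r=12, sum=16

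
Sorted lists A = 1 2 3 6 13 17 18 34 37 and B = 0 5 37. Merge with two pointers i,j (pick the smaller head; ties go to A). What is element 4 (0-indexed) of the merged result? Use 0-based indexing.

merged[4] = 5

[i=0,j=0] A[i]=1>B[j]=0 take 0 → j++
[i=0,j=1] A[i]=1<=B[j]=5 take 1 → i++
[i=1,j=1] A[i]=2<=B[j]=5 take 2 → i++
[i=2,j=1] A[i]=3<=B[j]=5 take 3 → i++
[i=3,j=1] A[i]=6>B[j]=5 take 5 → j++
[i=3,j=2] A[i]=6<=B[j]=37 take 6 → i++
[i=4,j=2] A[i]=13<=B[j]=37 take 13 → i++
[i=5,j=2] A[i]=17<=B[j]=37 take 17 → i++
[i=6,j=2] A[i]=18<=B[j]=37 take 18 → i++
[i=7,j=2] A[i]=34<=B[j]=37 take 34 → i++
[i=8,j=2] A[i]=37<=B[j]=37 take 37 → i++
[i=9,j=2] A done, take B[j]=37 → j++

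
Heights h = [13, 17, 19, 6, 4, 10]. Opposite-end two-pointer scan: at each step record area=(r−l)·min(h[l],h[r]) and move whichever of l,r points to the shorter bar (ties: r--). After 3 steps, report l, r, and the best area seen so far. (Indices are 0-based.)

l=0 r=5: min(13,10)*5=50 best=50 *, r--
l=0 r=4: min(13,4)*4=16 best=50, r--
l=0 r=3: min(13,6)*3=18 best=50, r--

l=0, r=2, best area=50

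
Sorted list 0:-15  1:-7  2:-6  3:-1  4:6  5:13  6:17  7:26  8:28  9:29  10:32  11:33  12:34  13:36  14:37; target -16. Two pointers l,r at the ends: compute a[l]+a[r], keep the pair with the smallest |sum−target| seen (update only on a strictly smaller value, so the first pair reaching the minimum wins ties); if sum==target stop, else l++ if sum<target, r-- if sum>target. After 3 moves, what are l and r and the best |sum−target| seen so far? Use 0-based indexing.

l=0 r=14: -15+37=22 d=38 *, r--
l=0 r=13: -15+36=21 d=37 *, r--
l=0 r=12: -15+34=19 d=35 *, r--

l=0, r=11, best |Δ|=35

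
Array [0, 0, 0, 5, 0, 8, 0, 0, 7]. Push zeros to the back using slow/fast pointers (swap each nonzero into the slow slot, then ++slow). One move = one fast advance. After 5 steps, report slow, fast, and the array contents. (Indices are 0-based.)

slow=1, fast=5, a=[5, 0, 0, 0, 0, 8, 0, 0, 7]

slow=0 fast=0: a[fast]=0, fast++
slow=0 fast=1: a[fast]=0, fast++
slow=0 fast=2: a[fast]=0, fast++
slow=0 fast=3: a[fast]=5≠0 swap→a[0]=5, slow++,fast++
slow=1 fast=4: a[fast]=0, fast++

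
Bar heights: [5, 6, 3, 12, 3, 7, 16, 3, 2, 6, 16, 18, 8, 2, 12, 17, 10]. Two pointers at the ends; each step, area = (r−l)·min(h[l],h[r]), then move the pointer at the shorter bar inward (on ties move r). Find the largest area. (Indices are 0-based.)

max area = 144

l=0 r=16: min(5,10)*16=80 best=80 *, l++
l=1 r=16: min(6,10)*15=90 best=90 *, l++
l=2 r=16: min(3,10)*14=42 best=90, l++
l=3 r=16: min(12,10)*13=130 best=130 *, r--
l=3 r=15: min(12,17)*12=144 best=144 *, l++
l=4 r=15: min(3,17)*11=33 best=144, l++
l=5 r=15: min(7,17)*10=70 best=144, l++
l=6 r=15: min(16,17)*9=144 best=144, l++
l=7 r=15: min(3,17)*8=24 best=144, l++
l=8 r=15: min(2,17)*7=14 best=144, l++
l=9 r=15: min(6,17)*6=36 best=144, l++
l=10 r=15: min(16,17)*5=80 best=144, l++
l=11 r=15: min(18,17)*4=68 best=144, r--
l=11 r=14: min(18,12)*3=36 best=144, r--
l=11 r=13: min(18,2)*2=4 best=144, r--
l=11 r=12: min(18,8)*1=8 best=144, r--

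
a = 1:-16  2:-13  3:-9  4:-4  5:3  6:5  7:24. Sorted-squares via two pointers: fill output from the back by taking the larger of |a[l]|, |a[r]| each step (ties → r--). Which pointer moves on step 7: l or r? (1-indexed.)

[1,7] |-16|<=|24| out[7]=576 → r--
[1,6] |-16|>|5| out[6]=256 → l++
[2,6] |-13|>|5| out[5]=169 → l++
[3,6] |-9|>|5| out[4]=81 → l++
[4,6] |-4|<=|5| out[3]=25 → r--
[4,5] |-4|>|3| out[2]=16 → l++
[5,5] |3|<=|3| out[1]=9 → r--

r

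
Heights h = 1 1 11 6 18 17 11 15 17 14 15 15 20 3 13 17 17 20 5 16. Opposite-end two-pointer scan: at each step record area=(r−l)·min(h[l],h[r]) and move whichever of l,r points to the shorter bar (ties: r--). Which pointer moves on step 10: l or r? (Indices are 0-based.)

l

[0,19] min(1,16)*19=19 best=19 * → l++
[1,19] min(1,16)*18=18 best=19 → l++
[2,19] min(11,16)*17=187 best=187 * → l++
[3,19] min(6,16)*16=96 best=187 → l++
[4,19] min(18,16)*15=240 best=240 * → r--
[4,18] min(18,5)*14=70 best=240 → r--
[4,17] min(18,20)*13=234 best=240 → l++
[5,17] min(17,20)*12=204 best=240 → l++
[6,17] min(11,20)*11=121 best=240 → l++
[7,17] min(15,20)*10=150 best=240 → l++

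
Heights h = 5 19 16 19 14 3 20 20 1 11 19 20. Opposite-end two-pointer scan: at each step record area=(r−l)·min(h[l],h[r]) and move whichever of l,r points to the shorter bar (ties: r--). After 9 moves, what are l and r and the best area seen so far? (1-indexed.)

l=7, r=9, best area=190

l=1 r=12: min(5,20)*11=55 best=55 *, l++
l=2 r=12: min(19,20)*10=190 best=190 *, l++
l=3 r=12: min(16,20)*9=144 best=190, l++
l=4 r=12: min(19,20)*8=152 best=190, l++
l=5 r=12: min(14,20)*7=98 best=190, l++
l=6 r=12: min(3,20)*6=18 best=190, l++
l=7 r=12: min(20,20)*5=100 best=190, r--
l=7 r=11: min(20,19)*4=76 best=190, r--
l=7 r=10: min(20,11)*3=33 best=190, r--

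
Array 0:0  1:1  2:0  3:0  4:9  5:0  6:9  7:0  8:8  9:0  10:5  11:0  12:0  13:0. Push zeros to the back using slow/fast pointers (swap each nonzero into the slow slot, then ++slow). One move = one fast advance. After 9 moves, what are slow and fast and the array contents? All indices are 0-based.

(s=0,f=0) a[fast]=0 → fast++
(s=0,f=1) a[fast]=1≠0 swap→a[0]=1 → slow++,fast++
(s=1,f=2) a[fast]=0 → fast++
(s=1,f=3) a[fast]=0 → fast++
(s=1,f=4) a[fast]=9≠0 swap→a[1]=9 → slow++,fast++
(s=2,f=5) a[fast]=0 → fast++
(s=2,f=6) a[fast]=9≠0 swap→a[2]=9 → slow++,fast++
(s=3,f=7) a[fast]=0 → fast++
(s=3,f=8) a[fast]=8≠0 swap→a[3]=8 → slow++,fast++

slow=4, fast=9, a=[1, 9, 9, 8, 0, 0, 0, 0, 0, 0, 5, 0, 0, 0]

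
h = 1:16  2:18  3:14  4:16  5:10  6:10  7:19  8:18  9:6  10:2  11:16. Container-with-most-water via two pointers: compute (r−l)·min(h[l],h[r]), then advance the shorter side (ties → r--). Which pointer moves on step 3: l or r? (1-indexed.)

l=1 r=11: min(16,16)*10=160 best=160 *, r--
l=1 r=10: min(16,2)*9=18 best=160, r--
l=1 r=9: min(16,6)*8=48 best=160, r--

r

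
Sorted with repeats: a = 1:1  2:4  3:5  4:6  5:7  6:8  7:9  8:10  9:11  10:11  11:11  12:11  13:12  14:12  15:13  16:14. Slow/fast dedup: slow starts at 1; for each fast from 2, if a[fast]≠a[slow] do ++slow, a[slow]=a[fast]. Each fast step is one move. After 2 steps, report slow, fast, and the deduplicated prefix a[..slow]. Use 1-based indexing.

slow=3, fast=4, prefix=[1, 4, 5]

slow=1 fast=2: a[fast]=4≠a[slow]=1 write a[2]=4, slow++,fast++
slow=2 fast=3: a[fast]=5≠a[slow]=4 write a[3]=5, slow++,fast++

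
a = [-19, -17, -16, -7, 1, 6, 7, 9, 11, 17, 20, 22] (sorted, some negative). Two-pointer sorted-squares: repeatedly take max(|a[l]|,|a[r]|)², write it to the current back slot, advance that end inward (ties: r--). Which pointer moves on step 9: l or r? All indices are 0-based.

[0,11] |-19|<=|22| out[11]=484 → r--
[0,10] |-19|<=|20| out[10]=400 → r--
[0,9] |-19|>|17| out[9]=361 → l++
[1,9] |-17|<=|17| out[8]=289 → r--
[1,8] |-17|>|11| out[7]=289 → l++
[2,8] |-16|>|11| out[6]=256 → l++
[3,8] |-7|<=|11| out[5]=121 → r--
[3,7] |-7|<=|9| out[4]=81 → r--
[3,6] |-7|<=|7| out[3]=49 → r--

r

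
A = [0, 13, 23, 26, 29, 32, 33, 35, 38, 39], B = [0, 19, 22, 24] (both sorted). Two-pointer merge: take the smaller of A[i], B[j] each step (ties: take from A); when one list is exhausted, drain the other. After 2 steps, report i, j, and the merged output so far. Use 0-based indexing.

i=1, j=1, merged so far=[0, 0]

i=0 j=0: A[i]=0<=B[j]=0 take 0, i++
i=1 j=0: A[i]=13>B[j]=0 take 0, j++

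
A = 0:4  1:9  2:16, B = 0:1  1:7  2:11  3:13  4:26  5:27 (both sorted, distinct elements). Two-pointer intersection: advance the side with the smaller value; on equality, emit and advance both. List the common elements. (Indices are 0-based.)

[i=0,j=0] 4>1 → j++
[i=0,j=1] 4<7 → i++
[i=1,j=1] 9>7 → j++
[i=1,j=2] 9<11 → i++
[i=2,j=2] 16>11 → j++
[i=2,j=3] 16>13 → j++
[i=2,j=4] 16<26 → i++

intersection = []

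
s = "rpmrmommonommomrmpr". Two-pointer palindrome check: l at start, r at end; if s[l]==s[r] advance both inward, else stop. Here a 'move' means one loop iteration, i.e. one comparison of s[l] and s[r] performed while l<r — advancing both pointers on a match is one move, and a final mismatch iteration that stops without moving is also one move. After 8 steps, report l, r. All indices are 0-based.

l=8, r=10

[0,18] 'r'=='r' → l++,r--
[1,17] 'p'=='p' → l++,r--
[2,16] 'm'=='m' → l++,r--
[3,15] 'r'=='r' → l++,r--
[4,14] 'm'=='m' → l++,r--
[5,13] 'o'=='o' → l++,r--
[6,12] 'm'=='m' → l++,r--
[7,11] 'm'=='m' → l++,r--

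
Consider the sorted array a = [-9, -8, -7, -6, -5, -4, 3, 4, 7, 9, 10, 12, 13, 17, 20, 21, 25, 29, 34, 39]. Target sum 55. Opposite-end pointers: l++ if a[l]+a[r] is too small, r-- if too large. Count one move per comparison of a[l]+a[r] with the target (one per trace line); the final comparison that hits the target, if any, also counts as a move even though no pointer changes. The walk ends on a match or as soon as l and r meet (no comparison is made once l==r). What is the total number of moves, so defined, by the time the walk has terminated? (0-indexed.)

[0,19] -9+39=30 <55 → l++
[1,19] -8+39=31 <55 → l++
[2,19] -7+39=32 <55 → l++
[3,19] -6+39=33 <55 → l++
[4,19] -5+39=34 <55 → l++
[5,19] -4+39=35 <55 → l++
[6,19] 3+39=42 <55 → l++
[7,19] 4+39=43 <55 → l++
[8,19] 7+39=46 <55 → l++
[9,19] 9+39=48 <55 → l++
[10,19] 10+39=49 <55 → l++
[11,19] 12+39=51 <55 → l++
[12,19] 13+39=52 <55 → l++
[13,19] 17+39=56 >55 → r--
[13,18] 17+34=51 <55 → l++
[14,18] 20+34=54 <55 → l++
[15,18] 21+34=55 → found

17 moves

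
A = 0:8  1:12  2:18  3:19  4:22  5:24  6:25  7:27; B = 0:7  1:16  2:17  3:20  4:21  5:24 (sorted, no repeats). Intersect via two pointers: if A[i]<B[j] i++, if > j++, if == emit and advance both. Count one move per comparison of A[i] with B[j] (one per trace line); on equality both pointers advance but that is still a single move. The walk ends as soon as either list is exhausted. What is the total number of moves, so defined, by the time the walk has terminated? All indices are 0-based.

11 moves

i=0 j=0: 8>7, j++
i=0 j=1: 8<16, i++
i=1 j=1: 12<16, i++
i=2 j=1: 18>16, j++
i=2 j=2: 18>17, j++
i=2 j=3: 18<20, i++
i=3 j=3: 19<20, i++
i=4 j=3: 22>20, j++
i=4 j=4: 22>21, j++
i=4 j=5: 22<24, i++
i=5 j=5: 24==24 emit, i++,j++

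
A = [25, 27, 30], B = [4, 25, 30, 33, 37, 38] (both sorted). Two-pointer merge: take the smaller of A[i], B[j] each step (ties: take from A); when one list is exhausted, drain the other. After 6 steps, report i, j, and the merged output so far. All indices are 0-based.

i=0 j=0: A[i]=25>B[j]=4 take 4, j++
i=0 j=1: A[i]=25<=B[j]=25 take 25, i++
i=1 j=1: A[i]=27>B[j]=25 take 25, j++
i=1 j=2: A[i]=27<=B[j]=30 take 27, i++
i=2 j=2: A[i]=30<=B[j]=30 take 30, i++
i=3 j=2: A done, take B[j]=30, j++

i=3, j=3, merged so far=[4, 25, 25, 27, 30, 30]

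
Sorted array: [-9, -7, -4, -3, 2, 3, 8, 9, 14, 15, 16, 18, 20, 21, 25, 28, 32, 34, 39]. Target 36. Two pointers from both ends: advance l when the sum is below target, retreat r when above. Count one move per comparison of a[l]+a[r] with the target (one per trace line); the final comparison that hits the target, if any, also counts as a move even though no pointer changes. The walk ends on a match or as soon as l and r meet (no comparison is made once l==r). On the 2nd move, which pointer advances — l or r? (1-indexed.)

[1,19] -9+39=30 <36 → l++
[2,19] -7+39=32 <36 → l++

l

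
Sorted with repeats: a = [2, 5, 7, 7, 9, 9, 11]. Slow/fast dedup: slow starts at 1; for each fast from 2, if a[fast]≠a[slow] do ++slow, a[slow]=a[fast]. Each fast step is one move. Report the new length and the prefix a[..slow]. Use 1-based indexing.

length 5; prefix = [2, 5, 7, 9, 11]

(s=1,f=2) a[fast]=5≠a[slow]=2 write a[2]=5 → slow++,fast++
(s=2,f=3) a[fast]=7≠a[slow]=5 write a[3]=7 → slow++,fast++
(s=3,f=4) a[fast]=7=a[slow] dup → fast++
(s=3,f=5) a[fast]=9≠a[slow]=7 write a[4]=9 → slow++,fast++
(s=4,f=6) a[fast]=9=a[slow] dup → fast++
(s=4,f=7) a[fast]=11≠a[slow]=9 write a[5]=11 → slow++,fast++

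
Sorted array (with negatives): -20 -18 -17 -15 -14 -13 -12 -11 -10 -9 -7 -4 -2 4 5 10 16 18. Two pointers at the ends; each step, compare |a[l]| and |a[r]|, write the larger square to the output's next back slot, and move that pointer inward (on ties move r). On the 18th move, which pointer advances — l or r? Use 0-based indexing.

r

l=0 r=17: |-20|>|18| out[17]=400, l++
l=1 r=17: |-18|<=|18| out[16]=324, r--
l=1 r=16: |-18|>|16| out[15]=324, l++
l=2 r=16: |-17|>|16| out[14]=289, l++
l=3 r=16: |-15|<=|16| out[13]=256, r--
l=3 r=15: |-15|>|10| out[12]=225, l++
l=4 r=15: |-14|>|10| out[11]=196, l++
l=5 r=15: |-13|>|10| out[10]=169, l++
l=6 r=15: |-12|>|10| out[9]=144, l++
l=7 r=15: |-11|>|10| out[8]=121, l++
l=8 r=15: |-10|<=|10| out[7]=100, r--
l=8 r=14: |-10|>|5| out[6]=100, l++
l=9 r=14: |-9|>|5| out[5]=81, l++
l=10 r=14: |-7|>|5| out[4]=49, l++
l=11 r=14: |-4|<=|5| out[3]=25, r--
l=11 r=13: |-4|<=|4| out[2]=16, r--
l=11 r=12: |-4|>|-2| out[1]=16, l++
l=12 r=12: |-2|<=|-2| out[0]=4, r--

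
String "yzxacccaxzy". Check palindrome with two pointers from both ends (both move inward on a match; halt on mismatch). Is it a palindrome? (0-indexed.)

palindrome

l=0 r=10: 'y'=='y', l++,r--
l=1 r=9: 'z'=='z', l++,r--
l=2 r=8: 'x'=='x', l++,r--
l=3 r=7: 'a'=='a', l++,r--
l=4 r=6: 'c'=='c', l++,r--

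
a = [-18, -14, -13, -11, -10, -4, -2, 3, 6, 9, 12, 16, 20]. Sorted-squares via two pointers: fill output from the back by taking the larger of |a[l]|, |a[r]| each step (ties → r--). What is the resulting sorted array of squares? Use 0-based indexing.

[4, 9, 16, 36, 81, 100, 121, 144, 169, 196, 256, 324, 400]

l=0 r=12: |-18|<=|20| out[12]=400, r--
l=0 r=11: |-18|>|16| out[11]=324, l++
l=1 r=11: |-14|<=|16| out[10]=256, r--
l=1 r=10: |-14|>|12| out[9]=196, l++
l=2 r=10: |-13|>|12| out[8]=169, l++
l=3 r=10: |-11|<=|12| out[7]=144, r--
l=3 r=9: |-11|>|9| out[6]=121, l++
l=4 r=9: |-10|>|9| out[5]=100, l++
l=5 r=9: |-4|<=|9| out[4]=81, r--
l=5 r=8: |-4|<=|6| out[3]=36, r--
l=5 r=7: |-4|>|3| out[2]=16, l++
l=6 r=7: |-2|<=|3| out[1]=9, r--
l=6 r=6: |-2|<=|-2| out[0]=4, r--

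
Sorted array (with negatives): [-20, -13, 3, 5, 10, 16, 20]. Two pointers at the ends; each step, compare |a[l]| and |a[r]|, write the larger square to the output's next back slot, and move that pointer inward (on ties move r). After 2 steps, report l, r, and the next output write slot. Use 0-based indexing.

[0,6] |-20|<=|20| out[6]=400 → r--
[0,5] |-20|>|16| out[5]=400 → l++

l=1, r=5, next write slot=4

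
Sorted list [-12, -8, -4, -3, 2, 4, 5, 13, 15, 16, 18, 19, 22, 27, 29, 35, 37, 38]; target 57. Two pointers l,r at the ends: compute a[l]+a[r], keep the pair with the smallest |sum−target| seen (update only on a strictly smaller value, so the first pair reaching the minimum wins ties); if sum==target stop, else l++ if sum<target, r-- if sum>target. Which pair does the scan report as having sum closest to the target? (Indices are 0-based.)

[0,17] -12+38=26 d=31 * → l++
[1,17] -8+38=30 d=27 * → l++
[2,17] -4+38=34 d=23 * → l++
[3,17] -3+38=35 d=22 * → l++
[4,17] 2+38=40 d=17 * → l++
[5,17] 4+38=42 d=15 * → l++
[6,17] 5+38=43 d=14 * → l++
[7,17] 13+38=51 d=6 * → l++
[8,17] 15+38=53 d=4 * → l++
[9,17] 16+38=54 d=3 * → l++
[10,17] 18+38=56 d=1 * → l++
[11,17] 19+38=57 d=0 * → stop

pair (19, 38) with sum 57 (|Δ|=0)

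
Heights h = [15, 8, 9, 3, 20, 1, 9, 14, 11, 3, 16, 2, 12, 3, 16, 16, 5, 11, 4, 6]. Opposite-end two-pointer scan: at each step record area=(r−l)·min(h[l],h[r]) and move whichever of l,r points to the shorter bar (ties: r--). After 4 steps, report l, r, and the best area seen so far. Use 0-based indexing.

l=0, r=15, best area=187

[0,19] min(15,6)*19=114 best=114 * → r--
[0,18] min(15,4)*18=72 best=114 → r--
[0,17] min(15,11)*17=187 best=187 * → r--
[0,16] min(15,5)*16=80 best=187 → r--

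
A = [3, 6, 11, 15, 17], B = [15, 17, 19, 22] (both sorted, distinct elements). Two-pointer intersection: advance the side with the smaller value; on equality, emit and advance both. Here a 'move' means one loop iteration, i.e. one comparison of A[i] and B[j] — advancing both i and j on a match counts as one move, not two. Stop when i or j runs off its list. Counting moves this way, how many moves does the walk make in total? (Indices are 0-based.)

[i=0,j=0] 3<15 → i++
[i=1,j=0] 6<15 → i++
[i=2,j=0] 11<15 → i++
[i=3,j=0] 15==15 emit → i++,j++
[i=4,j=1] 17==17 emit → i++,j++

5 moves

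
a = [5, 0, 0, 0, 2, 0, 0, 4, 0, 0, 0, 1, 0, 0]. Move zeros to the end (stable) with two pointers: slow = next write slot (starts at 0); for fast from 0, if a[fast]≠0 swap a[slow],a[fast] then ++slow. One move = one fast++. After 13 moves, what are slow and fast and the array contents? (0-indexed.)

(s=0,f=0) a[fast]=5≠0 swap→a[0]=5 → slow++,fast++
(s=1,f=1) a[fast]=0 → fast++
(s=1,f=2) a[fast]=0 → fast++
(s=1,f=3) a[fast]=0 → fast++
(s=1,f=4) a[fast]=2≠0 swap→a[1]=2 → slow++,fast++
(s=2,f=5) a[fast]=0 → fast++
(s=2,f=6) a[fast]=0 → fast++
(s=2,f=7) a[fast]=4≠0 swap→a[2]=4 → slow++,fast++
(s=3,f=8) a[fast]=0 → fast++
(s=3,f=9) a[fast]=0 → fast++
(s=3,f=10) a[fast]=0 → fast++
(s=3,f=11) a[fast]=1≠0 swap→a[3]=1 → slow++,fast++
(s=4,f=12) a[fast]=0 → fast++

slow=4, fast=13, a=[5, 2, 4, 1, 0, 0, 0, 0, 0, 0, 0, 0, 0, 0]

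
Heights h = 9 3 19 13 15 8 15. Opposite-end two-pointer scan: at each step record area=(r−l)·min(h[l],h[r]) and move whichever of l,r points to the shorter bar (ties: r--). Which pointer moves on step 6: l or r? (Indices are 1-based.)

r

l=1 r=7: min(9,15)*6=54 best=54 *, l++
l=2 r=7: min(3,15)*5=15 best=54, l++
l=3 r=7: min(19,15)*4=60 best=60 *, r--
l=3 r=6: min(19,8)*3=24 best=60, r--
l=3 r=5: min(19,15)*2=30 best=60, r--
l=3 r=4: min(19,13)*1=13 best=60, r--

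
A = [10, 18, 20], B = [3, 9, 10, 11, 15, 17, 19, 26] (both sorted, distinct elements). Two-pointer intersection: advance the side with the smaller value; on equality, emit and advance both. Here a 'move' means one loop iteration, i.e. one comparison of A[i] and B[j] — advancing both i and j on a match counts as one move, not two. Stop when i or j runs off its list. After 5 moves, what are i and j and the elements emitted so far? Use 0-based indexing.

i=1, j=5, emitted=[10]

[i=0,j=0] 10>3 → j++
[i=0,j=1] 10>9 → j++
[i=0,j=2] 10==10 emit → i++,j++
[i=1,j=3] 18>11 → j++
[i=1,j=4] 18>15 → j++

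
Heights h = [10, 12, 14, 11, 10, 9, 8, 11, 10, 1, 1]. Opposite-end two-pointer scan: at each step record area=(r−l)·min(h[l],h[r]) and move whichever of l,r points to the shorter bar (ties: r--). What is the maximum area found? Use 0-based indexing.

max area = 80

[0,10] min(10,1)*10=10 best=10 * → r--
[0,9] min(10,1)*9=9 best=10 → r--
[0,8] min(10,10)*8=80 best=80 * → r--
[0,7] min(10,11)*7=70 best=80 → l++
[1,7] min(12,11)*6=66 best=80 → r--
[1,6] min(12,8)*5=40 best=80 → r--
[1,5] min(12,9)*4=36 best=80 → r--
[1,4] min(12,10)*3=30 best=80 → r--
[1,3] min(12,11)*2=22 best=80 → r--
[1,2] min(12,14)*1=12 best=80 → l++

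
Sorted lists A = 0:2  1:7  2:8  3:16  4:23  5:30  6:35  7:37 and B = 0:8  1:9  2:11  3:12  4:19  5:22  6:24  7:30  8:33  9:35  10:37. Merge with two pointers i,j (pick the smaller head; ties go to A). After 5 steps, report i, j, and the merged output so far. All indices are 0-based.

i=0 j=0: A[i]=2<=B[j]=8 take 2, i++
i=1 j=0: A[i]=7<=B[j]=8 take 7, i++
i=2 j=0: A[i]=8<=B[j]=8 take 8, i++
i=3 j=0: A[i]=16>B[j]=8 take 8, j++
i=3 j=1: A[i]=16>B[j]=9 take 9, j++

i=3, j=2, merged so far=[2, 7, 8, 8, 9]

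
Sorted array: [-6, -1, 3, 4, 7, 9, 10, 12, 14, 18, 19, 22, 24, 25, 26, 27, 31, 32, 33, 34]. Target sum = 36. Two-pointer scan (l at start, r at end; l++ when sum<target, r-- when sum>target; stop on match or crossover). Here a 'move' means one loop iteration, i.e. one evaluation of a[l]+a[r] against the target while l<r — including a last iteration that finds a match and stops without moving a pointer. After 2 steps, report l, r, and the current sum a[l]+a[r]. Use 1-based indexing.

[1,20] -6+34=28 <36 → l++
[2,20] -1+34=33 <36 → l++

l=3, r=20, sum=37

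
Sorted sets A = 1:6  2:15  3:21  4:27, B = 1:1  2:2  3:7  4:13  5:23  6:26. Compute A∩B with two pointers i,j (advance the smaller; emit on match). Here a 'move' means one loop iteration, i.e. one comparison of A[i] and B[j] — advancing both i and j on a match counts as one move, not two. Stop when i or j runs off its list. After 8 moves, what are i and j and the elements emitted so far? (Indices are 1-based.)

i=4, j=6, emitted=[]

i=1 j=1: 6>1, j++
i=1 j=2: 6>2, j++
i=1 j=3: 6<7, i++
i=2 j=3: 15>7, j++
i=2 j=4: 15>13, j++
i=2 j=5: 15<23, i++
i=3 j=5: 21<23, i++
i=4 j=5: 27>23, j++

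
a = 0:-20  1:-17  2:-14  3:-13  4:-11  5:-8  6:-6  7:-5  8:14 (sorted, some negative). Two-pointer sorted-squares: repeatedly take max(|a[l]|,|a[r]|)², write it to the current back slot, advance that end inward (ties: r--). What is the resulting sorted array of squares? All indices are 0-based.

[25, 36, 64, 121, 169, 196, 196, 289, 400]

l=0 r=8: |-20|>|14| out[8]=400, l++
l=1 r=8: |-17|>|14| out[7]=289, l++
l=2 r=8: |-14|<=|14| out[6]=196, r--
l=2 r=7: |-14|>|-5| out[5]=196, l++
l=3 r=7: |-13|>|-5| out[4]=169, l++
l=4 r=7: |-11|>|-5| out[3]=121, l++
l=5 r=7: |-8|>|-5| out[2]=64, l++
l=6 r=7: |-6|>|-5| out[1]=36, l++
l=7 r=7: |-5|<=|-5| out[0]=25, r--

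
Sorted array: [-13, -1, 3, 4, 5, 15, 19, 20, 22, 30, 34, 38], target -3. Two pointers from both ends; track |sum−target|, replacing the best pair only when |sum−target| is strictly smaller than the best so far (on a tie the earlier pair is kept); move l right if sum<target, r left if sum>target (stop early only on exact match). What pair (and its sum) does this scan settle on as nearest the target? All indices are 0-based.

l=0 r=11: -13+38=25 d=28 *, r--
l=0 r=10: -13+34=21 d=24 *, r--
l=0 r=9: -13+30=17 d=20 *, r--
l=0 r=8: -13+22=9 d=12 *, r--
l=0 r=7: -13+20=7 d=10 *, r--
l=0 r=6: -13+19=6 d=9 *, r--
l=0 r=5: -13+15=2 d=5 *, r--
l=0 r=4: -13+5=-8 d=5, l++
l=1 r=4: -1+5=4 d=7, r--
l=1 r=3: -1+4=3 d=6, r--
l=1 r=2: -1+3=2 d=5, r--

pair (-13, 15) with sum 2 (|Δ|=5)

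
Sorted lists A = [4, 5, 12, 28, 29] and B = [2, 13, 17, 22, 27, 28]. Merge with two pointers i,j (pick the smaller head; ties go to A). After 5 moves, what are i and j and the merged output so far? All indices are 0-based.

i=0 j=0: A[i]=4>B[j]=2 take 2, j++
i=0 j=1: A[i]=4<=B[j]=13 take 4, i++
i=1 j=1: A[i]=5<=B[j]=13 take 5, i++
i=2 j=1: A[i]=12<=B[j]=13 take 12, i++
i=3 j=1: A[i]=28>B[j]=13 take 13, j++

i=3, j=2, merged so far=[2, 4, 5, 12, 13]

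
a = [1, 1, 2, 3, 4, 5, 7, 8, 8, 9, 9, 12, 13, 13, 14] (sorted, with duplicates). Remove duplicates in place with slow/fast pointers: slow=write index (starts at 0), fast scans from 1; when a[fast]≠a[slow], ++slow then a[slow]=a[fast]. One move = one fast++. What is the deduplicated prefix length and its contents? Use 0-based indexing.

slow=0 fast=1: a[fast]=1=a[slow] dup, fast++
slow=0 fast=2: a[fast]=2≠a[slow]=1 write a[1]=2, slow++,fast++
slow=1 fast=3: a[fast]=3≠a[slow]=2 write a[2]=3, slow++,fast++
slow=2 fast=4: a[fast]=4≠a[slow]=3 write a[3]=4, slow++,fast++
slow=3 fast=5: a[fast]=5≠a[slow]=4 write a[4]=5, slow++,fast++
slow=4 fast=6: a[fast]=7≠a[slow]=5 write a[5]=7, slow++,fast++
slow=5 fast=7: a[fast]=8≠a[slow]=7 write a[6]=8, slow++,fast++
slow=6 fast=8: a[fast]=8=a[slow] dup, fast++
slow=6 fast=9: a[fast]=9≠a[slow]=8 write a[7]=9, slow++,fast++
slow=7 fast=10: a[fast]=9=a[slow] dup, fast++
slow=7 fast=11: a[fast]=12≠a[slow]=9 write a[8]=12, slow++,fast++
slow=8 fast=12: a[fast]=13≠a[slow]=12 write a[9]=13, slow++,fast++
slow=9 fast=13: a[fast]=13=a[slow] dup, fast++
slow=9 fast=14: a[fast]=14≠a[slow]=13 write a[10]=14, slow++,fast++

length 11; prefix = [1, 2, 3, 4, 5, 7, 8, 9, 12, 13, 14]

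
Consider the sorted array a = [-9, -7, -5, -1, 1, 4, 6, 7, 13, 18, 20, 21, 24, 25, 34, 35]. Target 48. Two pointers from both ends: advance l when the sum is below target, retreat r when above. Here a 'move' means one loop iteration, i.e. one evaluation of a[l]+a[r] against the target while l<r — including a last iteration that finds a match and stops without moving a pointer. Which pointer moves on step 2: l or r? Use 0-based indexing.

l

[0,15] -9+35=26 <48 → l++
[1,15] -7+35=28 <48 → l++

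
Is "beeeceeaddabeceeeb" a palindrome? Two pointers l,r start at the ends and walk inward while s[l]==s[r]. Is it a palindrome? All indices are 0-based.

l=0 r=17: 'b'=='b', l++,r--
l=1 r=16: 'e'=='e', l++,r--
l=2 r=15: 'e'=='e', l++,r--
l=3 r=14: 'e'=='e', l++,r--
l=4 r=13: 'c'=='c', l++,r--
l=5 r=12: 'e'=='e', l++,r--
l=6 r=11: 'e'!='b', stop

not a palindrome (mismatch at 6,11)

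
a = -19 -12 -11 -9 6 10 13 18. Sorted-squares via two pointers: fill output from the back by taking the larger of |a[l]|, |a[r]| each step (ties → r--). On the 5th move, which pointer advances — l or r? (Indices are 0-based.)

l

[0,7] |-19|>|18| out[7]=361 → l++
[1,7] |-12|<=|18| out[6]=324 → r--
[1,6] |-12|<=|13| out[5]=169 → r--
[1,5] |-12|>|10| out[4]=144 → l++
[2,5] |-11|>|10| out[3]=121 → l++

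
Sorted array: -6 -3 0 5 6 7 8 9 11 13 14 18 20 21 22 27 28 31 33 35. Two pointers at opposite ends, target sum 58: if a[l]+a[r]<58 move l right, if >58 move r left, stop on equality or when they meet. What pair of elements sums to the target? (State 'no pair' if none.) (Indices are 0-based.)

[0,19] -6+35=29 <58 → l++
[1,19] -3+35=32 <58 → l++
[2,19] 0+35=35 <58 → l++
[3,19] 5+35=40 <58 → l++
[4,19] 6+35=41 <58 → l++
[5,19] 7+35=42 <58 → l++
[6,19] 8+35=43 <58 → l++
[7,19] 9+35=44 <58 → l++
[8,19] 11+35=46 <58 → l++
[9,19] 13+35=48 <58 → l++
[10,19] 14+35=49 <58 → l++
[11,19] 18+35=53 <58 → l++
[12,19] 20+35=55 <58 → l++
[13,19] 21+35=56 <58 → l++
[14,19] 22+35=57 <58 → l++
[15,19] 27+35=62 >58 → r--
[15,18] 27+33=60 >58 → r--
[15,17] 27+31=58 → found

(27, 31)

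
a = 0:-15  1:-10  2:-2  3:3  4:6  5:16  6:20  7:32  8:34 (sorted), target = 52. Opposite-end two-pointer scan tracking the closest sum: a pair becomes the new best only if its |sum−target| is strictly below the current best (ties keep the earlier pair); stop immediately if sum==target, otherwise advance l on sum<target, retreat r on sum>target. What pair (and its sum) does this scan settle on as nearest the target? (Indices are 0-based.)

l=0 r=8: -15+34=19 d=33 *, l++
l=1 r=8: -10+34=24 d=28 *, l++
l=2 r=8: -2+34=32 d=20 *, l++
l=3 r=8: 3+34=37 d=15 *, l++
l=4 r=8: 6+34=40 d=12 *, l++
l=5 r=8: 16+34=50 d=2 *, l++
l=6 r=8: 20+34=54 d=2, r--
l=6 r=7: 20+32=52 d=0 *, stop

pair (20, 32) with sum 52 (|Δ|=0)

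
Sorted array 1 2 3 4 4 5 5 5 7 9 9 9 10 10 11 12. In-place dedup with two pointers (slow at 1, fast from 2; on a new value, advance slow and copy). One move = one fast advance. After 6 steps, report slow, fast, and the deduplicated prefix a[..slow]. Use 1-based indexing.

slow=1 fast=2: a[fast]=2≠a[slow]=1 write a[2]=2, slow++,fast++
slow=2 fast=3: a[fast]=3≠a[slow]=2 write a[3]=3, slow++,fast++
slow=3 fast=4: a[fast]=4≠a[slow]=3 write a[4]=4, slow++,fast++
slow=4 fast=5: a[fast]=4=a[slow] dup, fast++
slow=4 fast=6: a[fast]=5≠a[slow]=4 write a[5]=5, slow++,fast++
slow=5 fast=7: a[fast]=5=a[slow] dup, fast++

slow=5, fast=8, prefix=[1, 2, 3, 4, 5]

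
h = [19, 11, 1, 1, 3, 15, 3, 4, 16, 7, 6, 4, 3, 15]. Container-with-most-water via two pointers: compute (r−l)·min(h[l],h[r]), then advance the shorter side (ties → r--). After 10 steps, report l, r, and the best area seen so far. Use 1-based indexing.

l=1 r=14: min(19,15)*13=195 best=195 *, r--
l=1 r=13: min(19,3)*12=36 best=195, r--
l=1 r=12: min(19,4)*11=44 best=195, r--
l=1 r=11: min(19,6)*10=60 best=195, r--
l=1 r=10: min(19,7)*9=63 best=195, r--
l=1 r=9: min(19,16)*8=128 best=195, r--
l=1 r=8: min(19,4)*7=28 best=195, r--
l=1 r=7: min(19,3)*6=18 best=195, r--
l=1 r=6: min(19,15)*5=75 best=195, r--
l=1 r=5: min(19,3)*4=12 best=195, r--

l=1, r=4, best area=195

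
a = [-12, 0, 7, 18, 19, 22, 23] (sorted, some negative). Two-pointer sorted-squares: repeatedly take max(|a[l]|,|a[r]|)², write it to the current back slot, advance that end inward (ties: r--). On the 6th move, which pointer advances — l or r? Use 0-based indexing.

l=0 r=6: |-12|<=|23| out[6]=529, r--
l=0 r=5: |-12|<=|22| out[5]=484, r--
l=0 r=4: |-12|<=|19| out[4]=361, r--
l=0 r=3: |-12|<=|18| out[3]=324, r--
l=0 r=2: |-12|>|7| out[2]=144, l++
l=1 r=2: |0|<=|7| out[1]=49, r--

r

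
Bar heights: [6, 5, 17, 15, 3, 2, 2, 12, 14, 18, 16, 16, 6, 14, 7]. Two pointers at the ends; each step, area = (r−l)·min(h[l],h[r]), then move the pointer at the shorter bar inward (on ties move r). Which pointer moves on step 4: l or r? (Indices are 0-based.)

l=0 r=14: min(6,7)*14=84 best=84 *, l++
l=1 r=14: min(5,7)*13=65 best=84, l++
l=2 r=14: min(17,7)*12=84 best=84, r--
l=2 r=13: min(17,14)*11=154 best=154 *, r--

r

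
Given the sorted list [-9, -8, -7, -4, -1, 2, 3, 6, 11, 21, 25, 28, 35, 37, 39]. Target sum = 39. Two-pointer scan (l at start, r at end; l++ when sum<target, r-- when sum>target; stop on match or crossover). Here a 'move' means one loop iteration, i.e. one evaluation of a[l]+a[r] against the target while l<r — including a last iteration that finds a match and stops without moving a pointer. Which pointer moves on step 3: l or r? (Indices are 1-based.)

l=1 r=15: -9+39=30 <39, l++
l=2 r=15: -8+39=31 <39, l++
l=3 r=15: -7+39=32 <39, l++

l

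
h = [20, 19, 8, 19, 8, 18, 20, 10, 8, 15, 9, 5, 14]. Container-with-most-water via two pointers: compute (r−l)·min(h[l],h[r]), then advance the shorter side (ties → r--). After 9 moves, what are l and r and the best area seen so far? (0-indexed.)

l=0, r=3, best area=168

[0,12] min(20,14)*12=168 best=168 * → r--
[0,11] min(20,5)*11=55 best=168 → r--
[0,10] min(20,9)*10=90 best=168 → r--
[0,9] min(20,15)*9=135 best=168 → r--
[0,8] min(20,8)*8=64 best=168 → r--
[0,7] min(20,10)*7=70 best=168 → r--
[0,6] min(20,20)*6=120 best=168 → r--
[0,5] min(20,18)*5=90 best=168 → r--
[0,4] min(20,8)*4=32 best=168 → r--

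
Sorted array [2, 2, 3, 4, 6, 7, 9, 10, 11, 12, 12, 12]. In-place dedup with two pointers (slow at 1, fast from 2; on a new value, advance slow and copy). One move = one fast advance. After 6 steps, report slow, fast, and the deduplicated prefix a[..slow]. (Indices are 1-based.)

slow=1 fast=2: a[fast]=2=a[slow] dup, fast++
slow=1 fast=3: a[fast]=3≠a[slow]=2 write a[2]=3, slow++,fast++
slow=2 fast=4: a[fast]=4≠a[slow]=3 write a[3]=4, slow++,fast++
slow=3 fast=5: a[fast]=6≠a[slow]=4 write a[4]=6, slow++,fast++
slow=4 fast=6: a[fast]=7≠a[slow]=6 write a[5]=7, slow++,fast++
slow=5 fast=7: a[fast]=9≠a[slow]=7 write a[6]=9, slow++,fast++

slow=6, fast=8, prefix=[2, 3, 4, 6, 7, 9]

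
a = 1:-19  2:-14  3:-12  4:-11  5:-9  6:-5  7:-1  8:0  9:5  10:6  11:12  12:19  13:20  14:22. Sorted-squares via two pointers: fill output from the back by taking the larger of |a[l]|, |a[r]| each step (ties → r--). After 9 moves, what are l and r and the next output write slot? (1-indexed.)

l=6, r=10, next write slot=5

[1,14] |-19|<=|22| out[14]=484 → r--
[1,13] |-19|<=|20| out[13]=400 → r--
[1,12] |-19|<=|19| out[12]=361 → r--
[1,11] |-19|>|12| out[11]=361 → l++
[2,11] |-14|>|12| out[10]=196 → l++
[3,11] |-12|<=|12| out[9]=144 → r--
[3,10] |-12|>|6| out[8]=144 → l++
[4,10] |-11|>|6| out[7]=121 → l++
[5,10] |-9|>|6| out[6]=81 → l++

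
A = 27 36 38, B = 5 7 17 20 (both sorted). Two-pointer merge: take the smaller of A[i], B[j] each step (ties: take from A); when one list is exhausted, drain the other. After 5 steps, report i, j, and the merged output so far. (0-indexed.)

[i=0,j=0] A[i]=27>B[j]=5 take 5 → j++
[i=0,j=1] A[i]=27>B[j]=7 take 7 → j++
[i=0,j=2] A[i]=27>B[j]=17 take 17 → j++
[i=0,j=3] A[i]=27>B[j]=20 take 20 → j++
[i=0,j=4] B done, take A[i]=27 → i++

i=1, j=4, merged so far=[5, 7, 17, 20, 27]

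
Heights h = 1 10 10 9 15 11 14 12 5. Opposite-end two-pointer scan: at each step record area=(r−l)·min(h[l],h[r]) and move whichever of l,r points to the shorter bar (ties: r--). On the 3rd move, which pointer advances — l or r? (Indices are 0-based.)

l=0 r=8: min(1,5)*8=8 best=8 *, l++
l=1 r=8: min(10,5)*7=35 best=35 *, r--
l=1 r=7: min(10,12)*6=60 best=60 *, l++

l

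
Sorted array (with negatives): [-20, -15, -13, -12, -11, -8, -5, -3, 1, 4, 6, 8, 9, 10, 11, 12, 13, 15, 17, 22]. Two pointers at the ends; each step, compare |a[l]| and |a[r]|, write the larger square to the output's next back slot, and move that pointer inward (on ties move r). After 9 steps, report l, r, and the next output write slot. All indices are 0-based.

l=4, r=14, next write slot=10

l=0 r=19: |-20|<=|22| out[19]=484, r--
l=0 r=18: |-20|>|17| out[18]=400, l++
l=1 r=18: |-15|<=|17| out[17]=289, r--
l=1 r=17: |-15|<=|15| out[16]=225, r--
l=1 r=16: |-15|>|13| out[15]=225, l++
l=2 r=16: |-13|<=|13| out[14]=169, r--
l=2 r=15: |-13|>|12| out[13]=169, l++
l=3 r=15: |-12|<=|12| out[12]=144, r--
l=3 r=14: |-12|>|11| out[11]=144, l++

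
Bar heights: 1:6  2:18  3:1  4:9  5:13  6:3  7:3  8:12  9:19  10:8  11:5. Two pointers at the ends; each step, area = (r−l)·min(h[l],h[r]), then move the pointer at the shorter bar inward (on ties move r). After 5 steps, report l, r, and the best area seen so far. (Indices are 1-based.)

l=4, r=9, best area=126

l=1 r=11: min(6,5)*10=50 best=50 *, r--
l=1 r=10: min(6,8)*9=54 best=54 *, l++
l=2 r=10: min(18,8)*8=64 best=64 *, r--
l=2 r=9: min(18,19)*7=126 best=126 *, l++
l=3 r=9: min(1,19)*6=6 best=126, l++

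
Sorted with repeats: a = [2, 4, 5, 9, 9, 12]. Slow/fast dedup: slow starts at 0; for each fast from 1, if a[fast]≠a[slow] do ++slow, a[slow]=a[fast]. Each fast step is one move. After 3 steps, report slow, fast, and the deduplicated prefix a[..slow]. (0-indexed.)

(s=0,f=1) a[fast]=4≠a[slow]=2 write a[1]=4 → slow++,fast++
(s=1,f=2) a[fast]=5≠a[slow]=4 write a[2]=5 → slow++,fast++
(s=2,f=3) a[fast]=9≠a[slow]=5 write a[3]=9 → slow++,fast++

slow=3, fast=4, prefix=[2, 4, 5, 9]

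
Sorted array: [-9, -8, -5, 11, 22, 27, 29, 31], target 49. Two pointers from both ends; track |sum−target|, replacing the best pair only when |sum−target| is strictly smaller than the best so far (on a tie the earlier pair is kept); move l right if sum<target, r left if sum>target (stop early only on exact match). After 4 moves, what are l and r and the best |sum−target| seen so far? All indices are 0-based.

l=0 r=7: -9+31=22 d=27 *, l++
l=1 r=7: -8+31=23 d=26 *, l++
l=2 r=7: -5+31=26 d=23 *, l++
l=3 r=7: 11+31=42 d=7 *, l++

l=4, r=7, best |Δ|=7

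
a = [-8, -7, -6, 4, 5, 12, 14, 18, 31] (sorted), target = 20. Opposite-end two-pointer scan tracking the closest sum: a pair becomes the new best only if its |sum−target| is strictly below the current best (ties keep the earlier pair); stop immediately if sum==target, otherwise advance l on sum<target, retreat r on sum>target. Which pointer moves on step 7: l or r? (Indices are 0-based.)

l

l=0 r=8: -8+31=23 d=3 *, r--
l=0 r=7: -8+18=10 d=10, l++
l=1 r=7: -7+18=11 d=9, l++
l=2 r=7: -6+18=12 d=8, l++
l=3 r=7: 4+18=22 d=2 *, r--
l=3 r=6: 4+14=18 d=2, l++
l=4 r=6: 5+14=19 d=1 *, l++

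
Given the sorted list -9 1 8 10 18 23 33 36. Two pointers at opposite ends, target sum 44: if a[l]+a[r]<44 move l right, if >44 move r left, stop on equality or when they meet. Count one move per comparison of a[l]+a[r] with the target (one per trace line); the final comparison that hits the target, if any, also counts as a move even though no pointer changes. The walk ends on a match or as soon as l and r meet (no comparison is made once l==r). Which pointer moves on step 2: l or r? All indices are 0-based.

[0,7] -9+36=27 <44 → l++
[1,7] 1+36=37 <44 → l++

l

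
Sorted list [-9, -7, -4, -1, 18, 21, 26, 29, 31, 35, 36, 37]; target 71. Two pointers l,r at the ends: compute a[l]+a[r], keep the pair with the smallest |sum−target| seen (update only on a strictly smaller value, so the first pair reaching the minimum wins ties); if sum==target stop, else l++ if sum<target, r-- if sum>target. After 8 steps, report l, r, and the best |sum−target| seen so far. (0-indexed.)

l=8, r=11, best |Δ|=5

[0,11] -9+37=28 d=43 * → l++
[1,11] -7+37=30 d=41 * → l++
[2,11] -4+37=33 d=38 * → l++
[3,11] -1+37=36 d=35 * → l++
[4,11] 18+37=55 d=16 * → l++
[5,11] 21+37=58 d=13 * → l++
[6,11] 26+37=63 d=8 * → l++
[7,11] 29+37=66 d=5 * → l++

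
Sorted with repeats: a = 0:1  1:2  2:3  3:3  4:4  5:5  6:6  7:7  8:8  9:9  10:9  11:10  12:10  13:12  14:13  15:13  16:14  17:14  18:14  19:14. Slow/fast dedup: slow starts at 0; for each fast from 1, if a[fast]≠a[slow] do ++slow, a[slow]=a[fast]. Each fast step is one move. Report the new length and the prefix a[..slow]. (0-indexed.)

length 13; prefix = [1, 2, 3, 4, 5, 6, 7, 8, 9, 10, 12, 13, 14]

slow=0 fast=1: a[fast]=2≠a[slow]=1 write a[1]=2, slow++,fast++
slow=1 fast=2: a[fast]=3≠a[slow]=2 write a[2]=3, slow++,fast++
slow=2 fast=3: a[fast]=3=a[slow] dup, fast++
slow=2 fast=4: a[fast]=4≠a[slow]=3 write a[3]=4, slow++,fast++
slow=3 fast=5: a[fast]=5≠a[slow]=4 write a[4]=5, slow++,fast++
slow=4 fast=6: a[fast]=6≠a[slow]=5 write a[5]=6, slow++,fast++
slow=5 fast=7: a[fast]=7≠a[slow]=6 write a[6]=7, slow++,fast++
slow=6 fast=8: a[fast]=8≠a[slow]=7 write a[7]=8, slow++,fast++
slow=7 fast=9: a[fast]=9≠a[slow]=8 write a[8]=9, slow++,fast++
slow=8 fast=10: a[fast]=9=a[slow] dup, fast++
slow=8 fast=11: a[fast]=10≠a[slow]=9 write a[9]=10, slow++,fast++
slow=9 fast=12: a[fast]=10=a[slow] dup, fast++
slow=9 fast=13: a[fast]=12≠a[slow]=10 write a[10]=12, slow++,fast++
slow=10 fast=14: a[fast]=13≠a[slow]=12 write a[11]=13, slow++,fast++
slow=11 fast=15: a[fast]=13=a[slow] dup, fast++
slow=11 fast=16: a[fast]=14≠a[slow]=13 write a[12]=14, slow++,fast++
slow=12 fast=17: a[fast]=14=a[slow] dup, fast++
slow=12 fast=18: a[fast]=14=a[slow] dup, fast++
slow=12 fast=19: a[fast]=14=a[slow] dup, fast++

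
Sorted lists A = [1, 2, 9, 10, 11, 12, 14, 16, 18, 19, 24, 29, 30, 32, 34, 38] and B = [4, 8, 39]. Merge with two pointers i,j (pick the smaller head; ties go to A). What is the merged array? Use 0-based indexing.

[1, 2, 4, 8, 9, 10, 11, 12, 14, 16, 18, 19, 24, 29, 30, 32, 34, 38, 39]

i=0 j=0: A[i]=1<=B[j]=4 take 1, i++
i=1 j=0: A[i]=2<=B[j]=4 take 2, i++
i=2 j=0: A[i]=9>B[j]=4 take 4, j++
i=2 j=1: A[i]=9>B[j]=8 take 8, j++
i=2 j=2: A[i]=9<=B[j]=39 take 9, i++
i=3 j=2: A[i]=10<=B[j]=39 take 10, i++
i=4 j=2: A[i]=11<=B[j]=39 take 11, i++
i=5 j=2: A[i]=12<=B[j]=39 take 12, i++
i=6 j=2: A[i]=14<=B[j]=39 take 14, i++
i=7 j=2: A[i]=16<=B[j]=39 take 16, i++
i=8 j=2: A[i]=18<=B[j]=39 take 18, i++
i=9 j=2: A[i]=19<=B[j]=39 take 19, i++
i=10 j=2: A[i]=24<=B[j]=39 take 24, i++
i=11 j=2: A[i]=29<=B[j]=39 take 29, i++
i=12 j=2: A[i]=30<=B[j]=39 take 30, i++
i=13 j=2: A[i]=32<=B[j]=39 take 32, i++
i=14 j=2: A[i]=34<=B[j]=39 take 34, i++
i=15 j=2: A[i]=38<=B[j]=39 take 38, i++
i=16 j=2: A done, take B[j]=39, j++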